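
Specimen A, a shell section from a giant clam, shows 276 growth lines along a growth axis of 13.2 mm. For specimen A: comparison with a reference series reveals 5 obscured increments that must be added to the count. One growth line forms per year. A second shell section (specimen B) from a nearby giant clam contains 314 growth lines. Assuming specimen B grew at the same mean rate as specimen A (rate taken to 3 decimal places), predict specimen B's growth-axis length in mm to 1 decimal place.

14.8 mm

Specimen A: true growth line count = 276 + 5 = 281.
A: 13.2 mm over 281 years gives 13.2 / 281 ≈ 0.047 mm per year.
B's length ≈ 0.047 × 314 = 14.8 mm.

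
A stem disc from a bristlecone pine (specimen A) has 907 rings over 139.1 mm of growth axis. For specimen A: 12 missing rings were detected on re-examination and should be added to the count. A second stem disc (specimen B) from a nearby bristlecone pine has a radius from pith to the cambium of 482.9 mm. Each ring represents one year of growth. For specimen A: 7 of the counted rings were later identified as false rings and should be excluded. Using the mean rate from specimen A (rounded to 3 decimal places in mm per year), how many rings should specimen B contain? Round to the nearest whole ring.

Specimen A: correcting the raw count gives 907 − 7 + 12 = 912 true rings.
A: Extension rate ≈ 139.1 / 912 = 0.153 mm/year.
B spans 482.9 / 0.153 = 3156.21 years ≈ 3156 rings.

3156 rings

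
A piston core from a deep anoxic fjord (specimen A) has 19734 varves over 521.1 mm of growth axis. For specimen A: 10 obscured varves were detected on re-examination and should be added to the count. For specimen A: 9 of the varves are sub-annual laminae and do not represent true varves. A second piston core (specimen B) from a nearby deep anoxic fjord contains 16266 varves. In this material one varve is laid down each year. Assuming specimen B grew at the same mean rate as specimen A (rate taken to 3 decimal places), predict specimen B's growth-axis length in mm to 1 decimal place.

422.9 mm

Specimen A: true varve count = 19734 − 9 + 10 = 19735.
A: 521.1 mm over 19735 years gives 521.1 / 19735 ≈ 0.026 mm per year.
B's length ≈ 0.026 × 16266 = 422.9 mm.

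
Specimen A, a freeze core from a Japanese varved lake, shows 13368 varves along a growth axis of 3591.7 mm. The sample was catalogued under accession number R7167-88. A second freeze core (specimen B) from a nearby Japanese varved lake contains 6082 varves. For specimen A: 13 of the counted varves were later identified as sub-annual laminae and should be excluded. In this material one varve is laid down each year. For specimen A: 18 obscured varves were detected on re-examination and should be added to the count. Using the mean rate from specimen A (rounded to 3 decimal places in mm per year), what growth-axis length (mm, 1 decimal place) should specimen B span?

1636.1 mm

Specimen A: correcting the raw count gives 13368 − 13 + 18 = 13373 true varves.
A: 3591.7 mm over 13373 years gives 3591.7 / 13373 ≈ 0.269 mm/year.
For B, 0.269 mm/year × 6082 years = 1636.1 mm.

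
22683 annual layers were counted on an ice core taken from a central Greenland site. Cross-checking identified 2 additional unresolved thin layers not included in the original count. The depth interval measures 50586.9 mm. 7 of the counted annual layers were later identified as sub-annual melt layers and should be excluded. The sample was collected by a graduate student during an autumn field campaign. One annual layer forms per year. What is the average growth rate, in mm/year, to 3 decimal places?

2.231 mm/year

True annual layer count = 22683 − 7 + 2 = 22678.
50586.9 mm over 22678 years gives 50586.9 / 22678 ≈ 2.231 mm/year.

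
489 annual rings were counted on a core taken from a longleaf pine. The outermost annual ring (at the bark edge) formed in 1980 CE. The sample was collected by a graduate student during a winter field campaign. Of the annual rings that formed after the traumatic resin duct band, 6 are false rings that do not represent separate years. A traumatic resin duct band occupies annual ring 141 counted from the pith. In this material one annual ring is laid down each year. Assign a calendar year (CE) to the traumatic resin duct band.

Between annual ring 141 and the bark edge there are 489 − 141 = 348 annual rings.
Removing the 6 false annual rings leaves 348 − 6 = 342 true annual rings beyond the traumatic resin duct band.
1980 − 342 = 1638 CE.

1638 CE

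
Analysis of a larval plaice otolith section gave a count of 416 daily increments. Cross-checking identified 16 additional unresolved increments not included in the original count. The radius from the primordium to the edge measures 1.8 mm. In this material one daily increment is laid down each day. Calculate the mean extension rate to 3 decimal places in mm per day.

0.004 mm per day

Adjusted count: 416 + 16 = 432 daily increments.
1.8 mm over 432 days gives 1.8 / 432 ≈ 0.004 mm per day.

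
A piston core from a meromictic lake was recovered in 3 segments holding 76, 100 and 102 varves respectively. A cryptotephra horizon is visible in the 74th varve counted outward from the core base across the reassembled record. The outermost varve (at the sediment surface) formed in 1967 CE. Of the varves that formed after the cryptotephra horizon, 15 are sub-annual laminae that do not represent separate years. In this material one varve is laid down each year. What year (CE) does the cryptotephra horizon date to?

1778 CE

Total varves = 76 + 100 + 102 = 278.
278 − 74 = 204 varves lie beyond the cryptotephra horizon toward the sediment surface.
204 − 15 false = 189 true varves after the cryptotephra horizon.
Counting back 189 years from 1967 CE places the cryptotephra horizon in 1967 − 189 = 1778 CE.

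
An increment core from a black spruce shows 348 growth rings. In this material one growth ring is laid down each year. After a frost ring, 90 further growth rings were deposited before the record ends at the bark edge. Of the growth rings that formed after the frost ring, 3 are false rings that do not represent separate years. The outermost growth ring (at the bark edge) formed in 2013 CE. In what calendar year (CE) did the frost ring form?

90 growth rings post-date the frost ring.
Removing the 3 false growth rings leaves 90 − 3 = 87 true growth rings beyond the frost ring.
Counting back 87 years from 2013 CE places the frost ring in 2013 − 87 = 1926 CE.

1926 CE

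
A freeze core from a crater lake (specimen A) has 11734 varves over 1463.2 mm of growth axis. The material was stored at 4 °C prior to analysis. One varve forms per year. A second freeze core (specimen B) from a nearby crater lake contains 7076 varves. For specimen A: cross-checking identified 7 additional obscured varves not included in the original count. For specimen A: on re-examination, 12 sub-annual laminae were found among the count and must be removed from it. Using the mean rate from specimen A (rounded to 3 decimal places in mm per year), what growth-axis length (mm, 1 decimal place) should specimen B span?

Specimen A: true varve count = 11734 − 12 + 7 = 11729.
A: Extension rate ≈ 1463.2 / 11729 = 0.125 mm/yr.
For B, 0.125 mm/year × 7076 years = 884.5 mm.

884.5 mm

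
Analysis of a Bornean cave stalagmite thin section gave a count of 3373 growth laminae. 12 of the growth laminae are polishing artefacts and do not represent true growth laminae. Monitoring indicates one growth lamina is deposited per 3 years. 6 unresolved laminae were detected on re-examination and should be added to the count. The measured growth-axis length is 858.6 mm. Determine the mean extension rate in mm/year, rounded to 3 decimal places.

Adjusted count: 3373 − 12 + 6 = 3367 growth laminae.
Multiplying by 3 years per growth lamina: 3367 × 3 = 10101 years.
Extension rate ≈ 858.6 / 10101 = 0.085 mm/year.

0.085 mm/year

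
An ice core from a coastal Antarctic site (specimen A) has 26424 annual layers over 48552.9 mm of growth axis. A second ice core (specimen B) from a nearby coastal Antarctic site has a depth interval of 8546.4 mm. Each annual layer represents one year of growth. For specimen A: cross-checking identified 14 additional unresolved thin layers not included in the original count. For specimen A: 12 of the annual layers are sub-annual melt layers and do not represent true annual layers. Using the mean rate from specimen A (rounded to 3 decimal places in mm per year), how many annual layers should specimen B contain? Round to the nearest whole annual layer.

Specimen A: correcting the raw count gives 26424 − 12 + 14 = 26426 true annual layers.
A: Extension rate ≈ 48552.9 / 26426 = 1.837 mm per year.
For B, 8546.4 / 1.837 = 4652.37 years ≈ 4652 annual layers.

4652 annual layers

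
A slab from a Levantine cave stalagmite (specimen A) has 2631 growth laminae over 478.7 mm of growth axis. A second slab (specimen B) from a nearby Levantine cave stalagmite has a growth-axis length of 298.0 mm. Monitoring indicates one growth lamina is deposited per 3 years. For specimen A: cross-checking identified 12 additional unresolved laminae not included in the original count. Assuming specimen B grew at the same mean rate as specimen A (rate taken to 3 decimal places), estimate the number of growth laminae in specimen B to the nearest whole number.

1656 growth laminae

Specimen A: after corrections the count is 2631 + 12 = 2643 growth laminae.
Specimen A: at 3 years per growth lamina, 2643 × 3 = 7929 years.
A: 478.7 mm over 7929 years gives 478.7 / 7929 ≈ 0.060 mm per year.
Specimen B: 298.0 mm / 0.060 mm per year = 4966.67 years; at 3 years per growth lamina that is 4966.67 / 3 ≈ 1656 growth laminae.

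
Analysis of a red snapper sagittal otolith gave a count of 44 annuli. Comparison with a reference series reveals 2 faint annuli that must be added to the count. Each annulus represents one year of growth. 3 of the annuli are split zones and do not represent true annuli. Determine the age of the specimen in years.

True annulus count = 44 − 3 + 2 = 43.
At one annulus per year, that is 43 years.

43 years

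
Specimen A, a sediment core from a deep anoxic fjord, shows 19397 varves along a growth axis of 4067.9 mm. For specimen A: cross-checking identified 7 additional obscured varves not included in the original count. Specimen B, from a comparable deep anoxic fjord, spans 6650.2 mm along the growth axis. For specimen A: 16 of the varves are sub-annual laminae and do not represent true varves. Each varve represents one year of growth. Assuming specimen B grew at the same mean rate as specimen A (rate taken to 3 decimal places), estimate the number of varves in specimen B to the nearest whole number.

31668 varves

Specimen A: true varve count = 19397 − 16 + 7 = 19388.
A: Extension rate ≈ 4067.9 / 19388 = 0.210 mm per year.
B spans 6650.2 / 0.210 = 31667.62 years ≈ 31668 varves.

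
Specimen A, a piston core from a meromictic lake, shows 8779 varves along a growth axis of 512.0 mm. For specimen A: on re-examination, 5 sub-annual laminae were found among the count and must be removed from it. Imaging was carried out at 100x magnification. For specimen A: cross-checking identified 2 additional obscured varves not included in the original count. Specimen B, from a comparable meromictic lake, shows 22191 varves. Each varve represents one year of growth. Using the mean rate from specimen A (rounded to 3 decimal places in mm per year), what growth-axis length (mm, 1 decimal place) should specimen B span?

1287.1 mm

Specimen A: adjusted count: 8779 − 5 + 2 = 8776 varves.
A: 512.0 mm over 8776 years gives 512.0 / 8776 ≈ 0.058 mm per year.
B's length ≈ 0.058 × 22191 = 1287.1 mm.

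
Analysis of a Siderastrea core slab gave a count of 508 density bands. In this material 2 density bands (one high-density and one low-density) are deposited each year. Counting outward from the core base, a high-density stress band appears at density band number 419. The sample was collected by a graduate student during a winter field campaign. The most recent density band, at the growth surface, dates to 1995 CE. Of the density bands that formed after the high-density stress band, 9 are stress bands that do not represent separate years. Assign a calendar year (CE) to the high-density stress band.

Between density band 419 and the growth surface there are 508 − 419 = 89 density bands.
Removing the 9 false density bands leaves 89 − 9 = 80 true density bands beyond the high-density stress band.
80 density bands at 2 per year is 80 / 2 = 40 years.
1995 − 40 = 1955 CE.

1955 CE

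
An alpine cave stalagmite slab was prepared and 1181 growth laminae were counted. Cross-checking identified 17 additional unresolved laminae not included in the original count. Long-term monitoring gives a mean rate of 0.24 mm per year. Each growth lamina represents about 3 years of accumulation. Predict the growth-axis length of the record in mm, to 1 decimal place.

Correcting the raw count gives 1181 + 17 = 1198 true growth laminae.
1198 growth laminae at 3 years each span 1198 × 3 = 3594 years.
3594 years at 0.24 mm/year gives 0.24 × 3594 = 862.6 mm.

862.6 mm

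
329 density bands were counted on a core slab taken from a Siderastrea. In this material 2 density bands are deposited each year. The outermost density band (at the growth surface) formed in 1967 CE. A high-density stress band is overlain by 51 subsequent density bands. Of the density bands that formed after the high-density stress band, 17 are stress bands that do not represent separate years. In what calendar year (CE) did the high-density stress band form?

There are 51 density bands younger than the high-density stress band.
Removing the 17 false density bands leaves 51 − 17 = 34 true density bands beyond the high-density stress band.
With 2 density bands per year, 34 / 2 = 17 years.
1967 − 17 = 1950 CE.

1950 CE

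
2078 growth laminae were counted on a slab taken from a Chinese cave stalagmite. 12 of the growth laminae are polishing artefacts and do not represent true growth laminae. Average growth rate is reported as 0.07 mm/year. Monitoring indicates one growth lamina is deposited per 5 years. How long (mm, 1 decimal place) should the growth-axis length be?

723.1 mm

After corrections the count is 2078 − 12 = 2066 growth laminae.
2066 growth laminae at 5 years each span 2066 × 5 = 10330 years.
Length ≈ 0.07 × 10330 = 723.1 mm.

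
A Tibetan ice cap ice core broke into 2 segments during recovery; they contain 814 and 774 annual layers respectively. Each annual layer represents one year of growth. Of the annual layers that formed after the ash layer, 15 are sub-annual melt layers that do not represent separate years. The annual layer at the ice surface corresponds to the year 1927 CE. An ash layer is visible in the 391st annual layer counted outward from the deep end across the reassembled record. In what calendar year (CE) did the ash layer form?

745 CE

Total annual layers = 814 + 774 = 1588.
1588 − 391 = 1197 annual layers lie beyond the ash layer toward the ice surface.
1197 − 15 false = 1182 true annual layers after the ash layer.
1927 − 1182 = 745 CE.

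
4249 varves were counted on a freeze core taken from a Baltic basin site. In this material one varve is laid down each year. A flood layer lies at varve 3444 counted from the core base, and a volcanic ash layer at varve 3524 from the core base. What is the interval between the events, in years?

3524 − 3444 = 80 varves lie between the two events.
At one varve per year, 80 years elapsed between them.

80 yr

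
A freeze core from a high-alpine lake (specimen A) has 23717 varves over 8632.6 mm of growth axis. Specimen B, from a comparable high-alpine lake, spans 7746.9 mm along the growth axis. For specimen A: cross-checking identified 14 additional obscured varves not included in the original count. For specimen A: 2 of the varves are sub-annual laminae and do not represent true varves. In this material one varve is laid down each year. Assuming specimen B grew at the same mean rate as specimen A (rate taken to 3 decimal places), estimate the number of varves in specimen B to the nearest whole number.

21283 varves

Specimen A: after corrections the count is 23717 − 2 + 14 = 23729 varves.
A: Mean rate = 8632.6 mm / 23729 years ≈ 0.364 mm/year.
Specimen B: 7746.9 mm / 0.364 mm per year = 21282.69 years ≈ 21283 varves.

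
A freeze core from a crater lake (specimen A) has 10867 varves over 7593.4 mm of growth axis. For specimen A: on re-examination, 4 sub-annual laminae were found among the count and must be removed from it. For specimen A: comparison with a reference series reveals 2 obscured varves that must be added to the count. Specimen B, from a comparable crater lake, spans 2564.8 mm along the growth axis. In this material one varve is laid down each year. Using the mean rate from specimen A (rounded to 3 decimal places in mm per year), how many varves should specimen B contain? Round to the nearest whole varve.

3669 varves

Specimen A: adjusted count: 10867 − 4 + 2 = 10865 varves.
A: Extension rate ≈ 7593.4 / 10865 = 0.699 mm/yr.
For B, 2564.8 / 0.699 = 3669.24 years ≈ 3669 varves.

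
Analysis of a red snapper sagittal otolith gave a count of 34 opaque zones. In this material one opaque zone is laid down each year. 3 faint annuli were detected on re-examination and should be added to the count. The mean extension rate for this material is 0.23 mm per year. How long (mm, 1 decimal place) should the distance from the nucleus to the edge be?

8.5 mm

True opaque zone count = 34 + 3 = 37.
37 years at 0.23 mm/year gives 0.23 × 37 = 8.5 mm.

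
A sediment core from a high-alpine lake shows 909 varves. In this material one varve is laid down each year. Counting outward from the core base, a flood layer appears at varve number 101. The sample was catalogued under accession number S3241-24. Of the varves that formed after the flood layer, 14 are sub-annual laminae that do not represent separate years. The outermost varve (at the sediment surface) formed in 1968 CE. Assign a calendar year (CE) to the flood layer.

909 − 101 = 808 varves lie beyond the flood layer toward the sediment surface.
808 − 14 false = 794 true varves after the flood layer.
The varve at the sediment surface is 1968 CE, so the flood layer dates to 1968 − 794 = 1174 CE.

1174 CE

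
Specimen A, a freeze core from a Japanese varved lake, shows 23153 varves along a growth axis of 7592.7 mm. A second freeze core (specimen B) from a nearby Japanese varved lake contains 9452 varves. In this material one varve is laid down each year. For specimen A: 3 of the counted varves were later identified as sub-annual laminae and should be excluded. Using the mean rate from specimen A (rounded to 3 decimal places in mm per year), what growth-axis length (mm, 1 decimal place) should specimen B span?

Specimen A: adjusted count: 23153 − 3 = 23150 varves.
A: Mean rate = 7592.7 mm / 23150 years ≈ 0.328 mm/year.
B's length ≈ 0.328 × 9452 = 3100.3 mm.

3100.3 mm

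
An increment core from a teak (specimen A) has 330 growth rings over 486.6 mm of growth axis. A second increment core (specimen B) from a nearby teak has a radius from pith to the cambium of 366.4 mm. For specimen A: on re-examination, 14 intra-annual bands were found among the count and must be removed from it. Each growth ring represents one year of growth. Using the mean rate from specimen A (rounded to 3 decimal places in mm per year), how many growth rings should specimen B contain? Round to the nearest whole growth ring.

238 growth rings

Specimen A: true growth ring count = 330 − 14 = 316.
A: 486.6 mm over 316 years gives 486.6 / 316 ≈ 1.540 mm/yr.
Specimen B: 366.4 mm / 1.540 mm per year = 237.92 years ≈ 238 growth rings.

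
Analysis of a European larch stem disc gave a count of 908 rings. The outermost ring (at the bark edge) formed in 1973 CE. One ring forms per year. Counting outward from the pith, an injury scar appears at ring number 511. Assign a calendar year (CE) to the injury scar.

1576 CE

Between ring 511 and the bark edge there are 908 − 511 = 397 rings.
The ring at the bark edge is 1973 CE, so the injury scar dates to 1973 − 397 = 1576 CE.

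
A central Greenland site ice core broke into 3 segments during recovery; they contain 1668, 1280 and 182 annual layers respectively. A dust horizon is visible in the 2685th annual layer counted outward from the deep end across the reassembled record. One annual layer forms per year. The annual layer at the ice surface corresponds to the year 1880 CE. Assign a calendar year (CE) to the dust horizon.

1435 CE

Total annual layers = 1668 + 1280 + 182 = 3130.
The dust horizon sits at annual layer 2685 from the deep end, so 3130 − 2685 = 445 annual layers formed after it.
The annual layer at the ice surface is 1880 CE, so the dust horizon dates to 1880 − 445 = 1435 CE.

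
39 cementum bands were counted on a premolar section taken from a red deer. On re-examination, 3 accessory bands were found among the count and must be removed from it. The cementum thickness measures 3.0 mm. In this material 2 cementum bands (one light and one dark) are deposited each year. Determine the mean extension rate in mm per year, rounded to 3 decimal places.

Correcting the raw count gives 39 − 3 = 36 true cementum bands.
With 2 cementum bands per year, 36 / 2 = 18 years.
Extension rate ≈ 3.0 / 18 = 0.167 mm per year.

0.167 mm per year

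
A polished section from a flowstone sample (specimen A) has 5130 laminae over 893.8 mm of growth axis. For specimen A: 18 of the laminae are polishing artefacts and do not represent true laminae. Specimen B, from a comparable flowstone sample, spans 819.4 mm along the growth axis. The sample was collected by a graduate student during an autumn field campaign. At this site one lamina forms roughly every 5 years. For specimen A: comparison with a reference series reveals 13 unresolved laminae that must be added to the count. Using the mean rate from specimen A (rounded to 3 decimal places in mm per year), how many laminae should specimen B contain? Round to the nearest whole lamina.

Specimen A: true lamina count = 5130 − 18 + 13 = 5125.
Specimen A: at 5 years per lamina, 5125 × 5 = 25625 years.
A: 893.8 mm over 25625 years gives 893.8 / 25625 ≈ 0.035 mm per year.
Specimen B: 819.4 mm / 0.035 mm per year = 23411.43 years; at 5 years per lamina that is 23411.43 / 5 ≈ 4682 laminae.

4682 laminae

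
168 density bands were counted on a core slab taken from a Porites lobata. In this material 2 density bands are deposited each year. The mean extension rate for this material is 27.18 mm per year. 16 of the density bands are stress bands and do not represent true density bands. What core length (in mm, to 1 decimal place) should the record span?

After corrections the count is 168 − 16 = 152 density bands.
Dividing by 2 density bands per year: 152 / 2 = 76 years.
Predicted length = 27.18 mm/year × 76 years = 2065.7 mm.

2065.7 mm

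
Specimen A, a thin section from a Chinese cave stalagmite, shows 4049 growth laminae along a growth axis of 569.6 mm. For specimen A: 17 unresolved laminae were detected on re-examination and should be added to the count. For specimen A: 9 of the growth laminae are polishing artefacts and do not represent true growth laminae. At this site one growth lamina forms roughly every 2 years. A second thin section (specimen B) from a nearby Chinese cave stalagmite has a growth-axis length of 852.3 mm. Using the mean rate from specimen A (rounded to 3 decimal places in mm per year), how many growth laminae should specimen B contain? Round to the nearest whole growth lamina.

6088 growth laminae

Specimen A: after corrections the count is 4049 − 9 + 17 = 4057 growth laminae.
Specimen A: at 2 years per growth lamina, 4057 × 2 = 8114 years.
A: Mean rate = 569.6 mm / 8114 years ≈ 0.070 mm per year.
B spans 852.3 / 0.070 = 12175.71 years; at 2 years per growth lamina that is 12175.71 / 2 ≈ 6088 growth laminae.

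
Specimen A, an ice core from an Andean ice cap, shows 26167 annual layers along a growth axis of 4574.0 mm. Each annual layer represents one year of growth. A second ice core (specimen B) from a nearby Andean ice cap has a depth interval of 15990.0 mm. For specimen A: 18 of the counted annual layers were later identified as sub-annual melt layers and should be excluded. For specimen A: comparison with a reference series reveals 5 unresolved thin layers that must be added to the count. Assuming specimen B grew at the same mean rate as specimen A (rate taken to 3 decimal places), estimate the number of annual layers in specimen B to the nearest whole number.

Specimen A: true annual layer count = 26167 − 18 + 5 = 26154.
A: Mean rate = 4574.0 mm / 26154 years ≈ 0.175 mm/yr.
B spans 15990.0 / 0.175 = 91371.43 years ≈ 91371 annual layers.

91371 annual layers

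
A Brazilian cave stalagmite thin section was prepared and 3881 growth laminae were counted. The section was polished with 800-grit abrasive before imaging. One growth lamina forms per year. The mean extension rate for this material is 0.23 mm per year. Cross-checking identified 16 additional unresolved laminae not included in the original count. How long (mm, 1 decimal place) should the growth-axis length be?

Correcting the raw count gives 3881 + 16 = 3897 true growth laminae.
Length ≈ 0.23 × 3897 = 896.3 mm.

896.3 mm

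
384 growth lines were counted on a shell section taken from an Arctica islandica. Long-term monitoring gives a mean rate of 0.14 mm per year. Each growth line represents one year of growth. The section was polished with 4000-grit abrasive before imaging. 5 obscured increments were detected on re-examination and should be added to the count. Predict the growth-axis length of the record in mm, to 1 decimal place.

After corrections the count is 384 + 5 = 389 growth lines.
389 years at 0.14 mm/year gives 0.14 × 389 = 54.5 mm.

54.5 mm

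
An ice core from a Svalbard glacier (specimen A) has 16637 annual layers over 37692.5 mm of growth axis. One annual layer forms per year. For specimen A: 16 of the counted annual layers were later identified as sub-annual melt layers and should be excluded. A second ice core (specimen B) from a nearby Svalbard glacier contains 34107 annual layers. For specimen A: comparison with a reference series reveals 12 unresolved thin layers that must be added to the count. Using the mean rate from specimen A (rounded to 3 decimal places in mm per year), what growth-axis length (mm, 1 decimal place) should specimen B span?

77286.5 mm

Specimen A: adjusted count: 16637 − 16 + 12 = 16633 annual layers.
A: Extension rate ≈ 37692.5 / 16633 = 2.266 mm/year.
B's length ≈ 2.266 × 34107 = 77286.5 mm.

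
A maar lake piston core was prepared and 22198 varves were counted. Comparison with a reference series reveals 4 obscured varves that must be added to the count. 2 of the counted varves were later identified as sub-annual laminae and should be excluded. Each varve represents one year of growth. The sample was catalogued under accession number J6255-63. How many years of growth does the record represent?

22200 years

Correcting the raw count gives 22198 − 2 + 4 = 22200 true varves.
One varve per year makes the duration 22200 years.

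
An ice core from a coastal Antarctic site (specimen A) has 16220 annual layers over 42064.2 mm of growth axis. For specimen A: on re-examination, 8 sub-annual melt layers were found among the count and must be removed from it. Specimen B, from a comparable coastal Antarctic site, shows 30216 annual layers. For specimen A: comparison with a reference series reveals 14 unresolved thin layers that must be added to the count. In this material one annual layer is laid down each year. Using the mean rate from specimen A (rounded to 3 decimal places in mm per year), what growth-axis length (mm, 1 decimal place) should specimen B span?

Specimen A: after corrections the count is 16220 − 8 + 14 = 16226 annual layers.
A: Extension rate ≈ 42064.2 / 16226 = 2.592 mm per year.
B's length ≈ 2.592 × 30216 = 78319.9 mm.

78319.9 mm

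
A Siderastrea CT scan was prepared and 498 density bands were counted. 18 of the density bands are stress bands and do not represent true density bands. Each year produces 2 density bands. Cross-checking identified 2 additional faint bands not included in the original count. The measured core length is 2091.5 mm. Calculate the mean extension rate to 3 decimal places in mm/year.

Adjusted count: 498 − 18 + 2 = 482 density bands.
482 density bands at 2 per year is 482 / 2 = 241 years.
Mean rate = 2091.5 mm / 241 years ≈ 8.678 mm/year.

8.678 mm/year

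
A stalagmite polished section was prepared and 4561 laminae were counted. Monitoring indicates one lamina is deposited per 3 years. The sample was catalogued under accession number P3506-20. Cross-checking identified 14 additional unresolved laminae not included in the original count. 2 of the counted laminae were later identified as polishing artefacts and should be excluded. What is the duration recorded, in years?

13719 yr

True lamina count = 4561 − 2 + 14 = 4573.
At 3 years per lamina, 4573 × 3 = 13719 years.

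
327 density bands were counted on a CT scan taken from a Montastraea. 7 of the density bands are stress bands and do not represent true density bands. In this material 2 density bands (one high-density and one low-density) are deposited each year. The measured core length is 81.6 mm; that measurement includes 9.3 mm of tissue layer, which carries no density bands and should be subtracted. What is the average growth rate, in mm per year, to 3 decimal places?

0.452 mm per year

Correcting the raw count gives 327 − 7 = 320 true density bands.
Dividing by 2 density bands per year: 320 / 2 = 160 years.
The growth record spans 81.6 − 9.3 = 72.3 mm.
72.3 mm over 160 years gives 72.3 / 160 ≈ 0.452 mm per year.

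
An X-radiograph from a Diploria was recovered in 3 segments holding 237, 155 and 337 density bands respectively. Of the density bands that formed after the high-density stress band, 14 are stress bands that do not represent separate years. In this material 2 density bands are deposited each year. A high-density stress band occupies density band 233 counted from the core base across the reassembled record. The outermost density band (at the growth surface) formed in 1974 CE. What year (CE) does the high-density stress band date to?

Total density bands = 237 + 155 + 337 = 729.
The high-density stress band sits at density band 233 from the core base, so 729 − 233 = 496 density bands formed after it.
Removing the 14 false density bands leaves 496 − 14 = 482 true density bands beyond the high-density stress band.
482 density bands at 2 per year is 482 / 2 = 241 years.
Counting back 241 years from 1974 CE places the high-density stress band in 1974 − 241 = 1733 CE.

1733 CE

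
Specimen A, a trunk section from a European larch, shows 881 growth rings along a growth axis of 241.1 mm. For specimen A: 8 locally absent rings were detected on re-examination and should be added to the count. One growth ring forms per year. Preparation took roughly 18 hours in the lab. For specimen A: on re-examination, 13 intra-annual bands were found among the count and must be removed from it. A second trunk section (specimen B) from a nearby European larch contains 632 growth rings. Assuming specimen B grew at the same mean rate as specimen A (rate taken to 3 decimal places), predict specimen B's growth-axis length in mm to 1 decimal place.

Specimen A: adjusted count: 881 − 13 + 8 = 876 growth rings.
A: 241.1 mm over 876 years gives 241.1 / 876 ≈ 0.275 mm/year.
Length of B = 0.275 × 632 = 173.8 mm.

173.8 mm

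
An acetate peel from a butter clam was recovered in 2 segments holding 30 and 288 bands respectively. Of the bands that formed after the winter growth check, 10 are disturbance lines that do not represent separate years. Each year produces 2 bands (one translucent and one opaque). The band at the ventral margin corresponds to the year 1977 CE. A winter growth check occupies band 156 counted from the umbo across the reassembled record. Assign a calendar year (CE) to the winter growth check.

Total bands = 30 + 288 = 318.
318 − 156 = 162 bands lie beyond the winter growth check toward the ventral margin.
Excluding 10 false bands: 162 − 10 = 152.
152 bands at 2 per year is 152 / 2 = 76 years.
1977 − 76 = 1901 CE.

1901 CE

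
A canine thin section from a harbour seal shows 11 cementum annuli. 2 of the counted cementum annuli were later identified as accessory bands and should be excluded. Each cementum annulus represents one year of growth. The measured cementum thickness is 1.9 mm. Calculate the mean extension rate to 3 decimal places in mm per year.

0.211 mm per year

True cementum annulus count = 11 − 2 = 9.
1.9 mm over 9 years gives 1.9 / 9 ≈ 0.211 mm per year.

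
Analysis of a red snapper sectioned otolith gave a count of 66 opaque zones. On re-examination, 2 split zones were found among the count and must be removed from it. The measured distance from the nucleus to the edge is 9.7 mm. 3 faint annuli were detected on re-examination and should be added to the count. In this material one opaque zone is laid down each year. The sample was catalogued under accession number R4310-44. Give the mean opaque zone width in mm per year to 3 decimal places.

0.145 mm per year

Correcting the raw count gives 66 − 2 + 3 = 67 true opaque zones.
Extension rate ≈ 9.7 / 67 = 0.145 mm per year.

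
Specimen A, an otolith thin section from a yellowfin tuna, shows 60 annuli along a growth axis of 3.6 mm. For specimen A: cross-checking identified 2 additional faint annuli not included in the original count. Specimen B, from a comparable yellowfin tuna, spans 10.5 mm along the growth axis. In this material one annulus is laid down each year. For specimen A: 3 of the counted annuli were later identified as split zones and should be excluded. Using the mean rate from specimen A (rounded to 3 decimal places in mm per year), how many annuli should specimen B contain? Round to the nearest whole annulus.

Specimen A: after corrections the count is 60 − 3 + 2 = 59 annuli.
A: Mean rate = 3.6 mm / 59 years ≈ 0.061 mm/yr.
For B, 10.5 / 0.061 = 172.13 years ≈ 172 annuli.

172 annuli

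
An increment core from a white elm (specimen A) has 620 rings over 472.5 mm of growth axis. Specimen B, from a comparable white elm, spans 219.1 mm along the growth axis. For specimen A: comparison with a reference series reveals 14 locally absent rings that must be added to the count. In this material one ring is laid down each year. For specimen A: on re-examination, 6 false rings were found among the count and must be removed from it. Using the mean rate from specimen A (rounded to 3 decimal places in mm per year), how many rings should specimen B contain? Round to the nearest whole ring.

Specimen A: adjusted count: 620 − 6 + 14 = 628 rings.
A: 472.5 mm over 628 years gives 472.5 / 628 ≈ 0.752 mm/yr.
Specimen B: 219.1 mm / 0.752 mm per year = 291.36 years ≈ 291 rings.

291 rings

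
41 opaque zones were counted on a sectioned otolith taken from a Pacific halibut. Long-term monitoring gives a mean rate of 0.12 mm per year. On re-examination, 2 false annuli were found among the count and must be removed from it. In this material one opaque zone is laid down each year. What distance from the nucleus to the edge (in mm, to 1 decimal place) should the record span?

4.7 mm

Adjusted count: 41 − 2 = 39 opaque zones.
39 years at 0.12 mm/year gives 0.12 × 39 = 4.7 mm.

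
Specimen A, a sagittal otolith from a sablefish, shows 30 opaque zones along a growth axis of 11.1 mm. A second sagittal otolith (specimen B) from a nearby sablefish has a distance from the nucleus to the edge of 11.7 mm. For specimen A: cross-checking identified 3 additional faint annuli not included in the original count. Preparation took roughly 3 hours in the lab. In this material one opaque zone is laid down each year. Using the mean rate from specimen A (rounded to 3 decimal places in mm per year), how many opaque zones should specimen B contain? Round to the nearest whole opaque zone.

Specimen A: correcting the raw count gives 30 + 3 = 33 true opaque zones.
A: Extension rate ≈ 11.1 / 33 = 0.336 mm/yr.
Specimen B: 11.7 mm / 0.336 mm per year = 34.82 years ≈ 35 opaque zones.

35 opaque zones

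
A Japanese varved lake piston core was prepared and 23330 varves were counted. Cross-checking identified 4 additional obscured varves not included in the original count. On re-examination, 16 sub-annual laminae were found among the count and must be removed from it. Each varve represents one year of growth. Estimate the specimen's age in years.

23318 yr

Adjusted count: 23330 − 16 + 4 = 23318 varves.
With a one-to-one varve periodicity this is 23318 years.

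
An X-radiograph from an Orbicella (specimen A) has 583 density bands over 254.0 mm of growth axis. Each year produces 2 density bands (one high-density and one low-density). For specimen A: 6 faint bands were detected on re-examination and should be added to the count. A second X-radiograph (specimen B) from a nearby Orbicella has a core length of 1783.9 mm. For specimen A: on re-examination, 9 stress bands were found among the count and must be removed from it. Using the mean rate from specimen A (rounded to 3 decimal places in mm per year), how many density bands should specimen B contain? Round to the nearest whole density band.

Specimen A: after corrections the count is 583 − 9 + 6 = 580 density bands.
Specimen A: with 2 density bands per year, 580 / 2 = 290 years.
A: Extension rate ≈ 254.0 / 290 = 0.876 mm/yr.
For B, 1783.9 / 0.876 = 2036.42 years; at 2 density bands per year that is 2036.42 × 2 ≈ 4073 density bands.

4073 density bands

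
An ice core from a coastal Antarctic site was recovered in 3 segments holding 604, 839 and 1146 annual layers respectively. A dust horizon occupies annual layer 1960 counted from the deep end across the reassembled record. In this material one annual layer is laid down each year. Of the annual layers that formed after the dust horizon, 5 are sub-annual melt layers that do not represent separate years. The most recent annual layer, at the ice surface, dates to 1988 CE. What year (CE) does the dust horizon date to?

1364 CE

Total annual layers = 604 + 839 + 1146 = 2589.
2589 − 1960 = 629 annual layers lie beyond the dust horizon toward the ice surface.
629 − 5 false = 624 true annual layers after the dust horizon.
1988 − 624 = 1364 CE.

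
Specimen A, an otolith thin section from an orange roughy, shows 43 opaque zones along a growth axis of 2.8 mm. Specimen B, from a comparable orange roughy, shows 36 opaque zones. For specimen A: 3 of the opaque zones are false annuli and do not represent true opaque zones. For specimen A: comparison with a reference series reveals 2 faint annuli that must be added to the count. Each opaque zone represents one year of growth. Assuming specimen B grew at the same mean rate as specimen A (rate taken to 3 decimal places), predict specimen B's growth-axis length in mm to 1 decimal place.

2.4 mm

Specimen A: correcting the raw count gives 43 − 3 + 2 = 42 true opaque zones.
A: Extension rate ≈ 2.8 / 42 = 0.067 mm/year.
Length of B = 0.067 × 36 = 2.4 mm.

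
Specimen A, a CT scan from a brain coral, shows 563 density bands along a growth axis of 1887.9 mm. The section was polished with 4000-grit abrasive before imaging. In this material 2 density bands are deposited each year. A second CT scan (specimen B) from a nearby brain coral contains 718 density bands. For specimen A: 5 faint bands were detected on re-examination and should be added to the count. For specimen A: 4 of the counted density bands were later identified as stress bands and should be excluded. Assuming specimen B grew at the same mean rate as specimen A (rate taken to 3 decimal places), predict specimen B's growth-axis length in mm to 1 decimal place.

Specimen A: after corrections the count is 563 − 4 + 5 = 564 density bands.
Specimen A: dividing by 2 density bands per year: 564 / 2 = 282 years.
A: 1887.9 mm over 282 years gives 1887.9 / 282 ≈ 6.695 mm/yr.
Specimen B: dividing by 2 density bands per year: 718 / 2 = 359 years. For B, 6.695 mm/year × 359 years = 2403.5 mm.

2403.5 mm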